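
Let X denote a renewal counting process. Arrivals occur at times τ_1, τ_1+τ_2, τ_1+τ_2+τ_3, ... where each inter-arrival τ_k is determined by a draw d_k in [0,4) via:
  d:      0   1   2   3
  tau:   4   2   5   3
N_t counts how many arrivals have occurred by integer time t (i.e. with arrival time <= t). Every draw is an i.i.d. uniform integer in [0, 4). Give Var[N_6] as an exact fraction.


Inter-arrival values over d=0..3: [4, 2, 5, 3]
Each d has probability 1/4, so the pmf of τ is: f(2) = 1/4, f(3) = 1/4, f(4) = 1/4, f(5) = 1/4
Let p_n(j) = P(N_n = j), with p_0 = [1]. Condition on τ_1: p_n(0) = P(τ > n), and for j >= 1, p_n(j) = Σ_{k<=n} f(k)·p_{n−k}(j−1)
p_1 = [1]  (j = 0)
p_2 = [3/4, 1/4]  (j = 0..1)
p_3 = [1/2, 1/2]  (j = 0..1)
p_4 = [1/4, 11/16, 1/16]  (j = 0..2)
p_5 = [0, 13/16, 3/16]  (j = 0..2)
p_6 = [0, 5/8, 23/64, 1/64]  (j = 0..3)
E[N_6] = Σ j·p_6(j) = 89/64;  E[N_6²] = Σ j²·p_6(j) = 141/64
Var[N_6] = 141/64 − (89/64)² = 1103/4096

1103/4096


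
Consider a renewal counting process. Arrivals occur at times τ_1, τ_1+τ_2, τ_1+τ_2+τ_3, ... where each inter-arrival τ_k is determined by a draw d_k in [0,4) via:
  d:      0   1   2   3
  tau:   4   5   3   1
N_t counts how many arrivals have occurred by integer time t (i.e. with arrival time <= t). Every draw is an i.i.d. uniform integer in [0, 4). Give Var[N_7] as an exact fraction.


187396007/268435456

Inter-arrival values over d=0..3: [4, 5, 3, 1]
Each d has probability 1/4, so the pmf of τ is: f(1) = 1/4, f(3) = 1/4, f(4) = 1/4, f(5) = 1/4
Let p_n(j) = P(N_n = j), with p_0 = [1]. Condition on τ_1: p_n(0) = P(τ > n), and for j >= 1, p_n(j) = Σ_{k<=n} f(k)·p_{n−k}(j−1)
p_1 = [3/4, 1/4]  (j = 0..1)
p_2 = [3/4, 3/16, 1/16]  (j = 0..2)
p_3 = [1/2, 7/16, 3/64, 1/64]  (j = 0..3)
p_4 = [1/4, 9/16, 11/64, 3/256, 1/256]  (j = 0..4)
p_5 = [0, 11/16, 1/4, 15/256, 3/1024, 1/1024]  (j = 0..5)
p_6 = [0, 1/2, 25/64, 23/256, 19/1024, 3/4096, 1/4096]  (j = 0..6)
p_7 = [0, 3/8, 27/64, 43/256, 15/512, 23/4096, 3/16384, 1/16384]  (j = 0..7)
E[N_7] = Σ j·p_7(j) = 30629/16384;  E[N_7²] = Σ j²·p_7(j) = 68697/16384
Var[N_7] = 68697/16384 − (30629/16384)² = 187396007/268435456


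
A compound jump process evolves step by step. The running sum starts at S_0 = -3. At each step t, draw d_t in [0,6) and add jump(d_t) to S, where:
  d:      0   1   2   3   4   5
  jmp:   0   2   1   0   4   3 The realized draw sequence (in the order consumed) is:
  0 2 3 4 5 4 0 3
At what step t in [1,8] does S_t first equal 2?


4

t=0: S=-3, d=0, jump=0, S_1=-3
t=1: S=-3, d=2, jump=1, S_2=-2
t=2: S=-2, d=3, jump=0, S_3=-2
t=3: S=-2, d=4, jump=4, S_4=2
t=4: S=2, d=5, jump=3, S_5=5
t=5: S=5, d=4, jump=4, S_6=9
t=6: S=9, d=0, jump=0, S_7=9
t=7: S=9, d=3, jump=0, S_8=9


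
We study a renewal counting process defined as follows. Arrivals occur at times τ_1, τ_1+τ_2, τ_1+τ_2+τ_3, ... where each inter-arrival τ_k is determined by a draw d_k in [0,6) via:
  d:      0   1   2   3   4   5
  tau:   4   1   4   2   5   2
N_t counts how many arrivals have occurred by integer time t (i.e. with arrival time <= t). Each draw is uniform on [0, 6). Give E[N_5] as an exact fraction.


11323/7776

Inter-arrival values over d=0..5: [4, 1, 4, 2, 5, 2]
Each d has probability 1/6, so the pmf of τ is: f(1) = 1/6, f(2) = 1/3, f(4) = 1/3, f(5) = 1/6
Renewal equation for m(n) = E[N_n]: condition on τ_1 = k (if k <= n, one arrival plus a fresh copy on the remaining n−k steps): m(n) = F(n) + Σ_{k<=n} f(k)·m(n−k), where F(n) = P(τ <= n) and m(0) = 0
m(1) = F(1) = 1/6
m(2) = F(2) + f(1)·m(1) = 1/2 + 1/6·1/6 = 19/36
m(3) = F(3) + f(1)·m(2) + f(2)·m(1) = 1/2 + 1/6·19/36 + 1/3·1/6 = 139/216
m(4) = F(4) + f(1)·m(3) + f(2)·m(2) = 5/6 + 1/6·139/216 + 1/3·19/36 = 1447/1296
m(5) = F(5) + f(1)·m(4) + f(2)·m(3) + f(4)·m(1) = 1 + 1/6·1447/1296 + 1/3·139/216 + 1/3·1/6 = 11323/7776
E[N_5] = m(5) = 11323/7776


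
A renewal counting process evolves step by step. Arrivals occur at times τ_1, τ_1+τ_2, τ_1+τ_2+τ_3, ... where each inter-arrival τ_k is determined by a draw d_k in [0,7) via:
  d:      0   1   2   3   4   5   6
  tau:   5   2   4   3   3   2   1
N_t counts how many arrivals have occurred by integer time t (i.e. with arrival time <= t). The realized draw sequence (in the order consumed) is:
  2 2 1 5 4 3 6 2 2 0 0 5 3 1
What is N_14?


draw d_1=2: τ_1=4, arrival time A_1=4
draw d_2=2: τ_2=4, arrival time A_2=8
draw d_3=1: τ_3=2, arrival time A_3=10
draw d_4=5: τ_4=2, arrival time A_4=12
draw d_5=4: τ_5=3, arrival time A_5=15
draw d_6=3: τ_6=3, arrival time A_6=18
draw d_7=6: τ_7=1, arrival time A_7=19
draw d_8=2: τ_8=4, arrival time A_8=23
draw d_9=2: τ_9=4, arrival time A_9=27
draw d_10=0: τ_10=5, arrival time A_10=32
draw d_11=0: τ_11=5, arrival time A_11=37
draw d_12=5: τ_12=2, arrival time A_12=39
draw d_13=3: τ_13=3, arrival time A_13=42
draw d_14=1: τ_14=2, arrival time A_14=44
N_t over t=0..14: 0:0 1:0 2:0 3:0 4:1 5:1 6:1 7:1 8:2 9:2 10:3 11:3 12:4 13:4 14:4

4


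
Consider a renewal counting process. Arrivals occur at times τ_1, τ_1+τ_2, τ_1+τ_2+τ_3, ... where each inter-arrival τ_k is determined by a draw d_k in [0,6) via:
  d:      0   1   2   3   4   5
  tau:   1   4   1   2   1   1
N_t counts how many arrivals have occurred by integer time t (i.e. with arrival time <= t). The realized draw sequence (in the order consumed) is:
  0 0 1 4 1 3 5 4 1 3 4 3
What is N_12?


draw d_1=0: τ_1=1, arrival time A_1=1
draw d_2=0: τ_2=1, arrival time A_2=2
draw d_3=1: τ_3=4, arrival time A_3=6
draw d_4=4: τ_4=1, arrival time A_4=7
draw d_5=1: τ_5=4, arrival time A_5=11
draw d_6=3: τ_6=2, arrival time A_6=13
draw d_7=5: τ_7=1, arrival time A_7=14
draw d_8=4: τ_8=1, arrival time A_8=15
draw d_9=1: τ_9=4, arrival time A_9=19
draw d_10=3: τ_10=2, arrival time A_10=21
draw d_11=4: τ_11=1, arrival time A_11=22
draw d_12=3: τ_12=2, arrival time A_12=24
N_t over t=0..12: 0:0 1:1 2:2 3:2 4:2 5:2 6:3 7:4 8:4 9:4 10:4 11:5 12:5

5


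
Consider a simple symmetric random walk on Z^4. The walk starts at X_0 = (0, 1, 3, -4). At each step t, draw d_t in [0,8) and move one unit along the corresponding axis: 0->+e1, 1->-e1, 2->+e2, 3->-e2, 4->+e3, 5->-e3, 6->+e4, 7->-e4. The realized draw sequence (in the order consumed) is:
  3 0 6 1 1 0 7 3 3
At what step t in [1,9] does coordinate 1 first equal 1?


t=0: X=(0, 1, 3, -4), d=3 → -e2, X_1=(0, 0, 3, -4)
t=1: X=(0, 0, 3, -4), d=0 → +e1, X_2=(1, 0, 3, -4)
t=2: X=(1, 0, 3, -4), d=6 → +e4, X_3=(1, 0, 3, -3)
t=3: X=(1, 0, 3, -3), d=1 → -e1, X_4=(0, 0, 3, -3)
t=4: X=(0, 0, 3, -3), d=1 → -e1, X_5=(-1, 0, 3, -3)
t=5: X=(-1, 0, 3, -3), d=0 → +e1, X_6=(0, 0, 3, -3)
t=6: X=(0, 0, 3, -3), d=7 → -e4, X_7=(0, 0, 3, -4)
t=7: X=(0, 0, 3, -4), d=3 → -e2, X_8=(0, -1, 3, -4)
t=8: X=(0, -1, 3, -4), d=3 → -e2, X_9=(0, -2, 3, -4)

2


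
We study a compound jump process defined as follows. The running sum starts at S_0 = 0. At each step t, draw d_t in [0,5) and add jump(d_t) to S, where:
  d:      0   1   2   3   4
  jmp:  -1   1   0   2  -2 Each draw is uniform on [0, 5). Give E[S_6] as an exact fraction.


Outcome values over d=0..4: [-1, 1, 0, 2, -2]
Σy = 0, Σy² = 10, M = 5
μ = 0/5 = 0,  σ² = 10/5 − (0)² = 2
E[S_6] = 0 + 6·(0) = 0

0


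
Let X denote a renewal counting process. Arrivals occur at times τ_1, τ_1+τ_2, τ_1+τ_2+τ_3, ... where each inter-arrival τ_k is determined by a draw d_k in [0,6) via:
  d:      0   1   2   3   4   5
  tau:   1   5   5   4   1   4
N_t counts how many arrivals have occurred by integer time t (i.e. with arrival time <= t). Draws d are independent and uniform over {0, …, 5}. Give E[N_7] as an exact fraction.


4117/2187

Inter-arrival values over d=0..5: [1, 5, 5, 4, 1, 4]
Each d has probability 1/6, so the pmf of τ is: f(1) = 1/3, f(4) = 1/3, f(5) = 1/3
Renewal equation for m(n) = E[N_n]: condition on τ_1 = k (if k <= n, one arrival plus a fresh copy on the remaining n−k steps): m(n) = F(n) + Σ_{k<=n} f(k)·m(n−k), where F(n) = P(τ <= n) and m(0) = 0
m(1) = F(1) = 1/3
m(2) = F(2) + f(1)·m(1) = 1/3 + 1/3·1/3 = 4/9
m(3) = F(3) + f(1)·m(2) = 1/3 + 1/3·4/9 = 13/27
m(4) = F(4) + f(1)·m(3) = 2/3 + 1/3·13/27 = 67/81
m(5) = F(5) + f(1)·m(4) + f(4)·m(1) = 1 + 1/3·67/81 + 1/3·1/3 = 337/243
m(6) = F(6) + f(1)·m(5) + f(4)·m(2) + f(5)·m(1) = 1 + 1/3·337/243 + 1/3·4/9 + 1/3·1/3 = 1255/729
m(7) = F(7) + f(1)·m(6) + f(4)·m(3) + f(5)·m(2) = 1 + 1/3·1255/729 + 1/3·13/27 + 1/3·4/9 = 4117/2187
E[N_7] = m(7) = 4117/2187


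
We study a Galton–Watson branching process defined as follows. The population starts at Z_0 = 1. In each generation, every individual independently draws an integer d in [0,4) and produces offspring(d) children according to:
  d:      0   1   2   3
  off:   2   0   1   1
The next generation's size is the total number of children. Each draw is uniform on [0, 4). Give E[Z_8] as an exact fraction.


1

Outcome values over d=0..3: [2, 0, 1, 1]
Σy = 4, Σy² = 6, M = 4
μ = 4/4 = 1,  σ² = 6/4 − (1)² = 1/2
E[Z_0] = 1
E[Z_1] = 1·E[Z_0] = 1
E[Z_2] = 1·E[Z_1] = 1
E[Z_3] = 1·E[Z_2] = 1
E[Z_4] = 1·E[Z_3] = 1
E[Z_5] = 1·E[Z_4] = 1
E[Z_6] = 1·E[Z_5] = 1
E[Z_7] = 1·E[Z_6] = 1
E[Z_8] = 1·E[Z_7] = 1


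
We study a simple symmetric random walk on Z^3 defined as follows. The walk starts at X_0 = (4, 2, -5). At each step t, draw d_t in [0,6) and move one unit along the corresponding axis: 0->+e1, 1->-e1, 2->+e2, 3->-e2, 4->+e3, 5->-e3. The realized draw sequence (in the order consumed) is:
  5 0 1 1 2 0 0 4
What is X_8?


t=0: X=(4, 2, -5), d=5 → -e3, X_1=(4, 2, -6)
t=1: X=(4, 2, -6), d=0 → +e1, X_2=(5, 2, -6)
t=2: X=(5, 2, -6), d=1 → -e1, X_3=(4, 2, -6)
t=3: X=(4, 2, -6), d=1 → -e1, X_4=(3, 2, -6)
t=4: X=(3, 2, -6), d=2 → +e2, X_5=(3, 3, -6)
t=5: X=(3, 3, -6), d=0 → +e1, X_6=(4, 3, -6)
t=6: X=(4, 3, -6), d=0 → +e1, X_7=(5, 3, -6)
t=7: X=(5, 3, -6), d=4 → +e3, X_8=(5, 3, -5)

(5, 3, -5)


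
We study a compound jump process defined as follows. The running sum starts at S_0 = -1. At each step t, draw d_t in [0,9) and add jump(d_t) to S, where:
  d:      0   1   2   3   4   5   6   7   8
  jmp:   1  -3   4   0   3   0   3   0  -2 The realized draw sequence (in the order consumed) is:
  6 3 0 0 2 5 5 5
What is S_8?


t=0: S=-1, d=6, jump=3, S_1=2
t=1: S=2, d=3, jump=0, S_2=2
t=2: S=2, d=0, jump=1, S_3=3
t=3: S=3, d=0, jump=1, S_4=4
t=4: S=4, d=2, jump=4, S_5=8
t=5: S=8, d=5, jump=0, S_6=8
t=6: S=8, d=5, jump=0, S_7=8
t=7: S=8, d=5, jump=0, S_8=8

8


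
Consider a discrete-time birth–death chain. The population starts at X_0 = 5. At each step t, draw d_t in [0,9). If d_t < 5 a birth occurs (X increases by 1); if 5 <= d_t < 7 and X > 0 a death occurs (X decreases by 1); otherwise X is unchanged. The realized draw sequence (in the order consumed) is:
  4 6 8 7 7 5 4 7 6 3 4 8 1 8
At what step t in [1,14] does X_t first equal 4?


6

t=0: X=5, d=4 → birth, X_1=6
t=1: X=6, d=6 → death, X_2=5
t=2: X=5, d=8 → hold, X_3=5
t=3: X=5, d=7 → hold, X_4=5
t=4: X=5, d=7 → hold, X_5=5
t=5: X=5, d=5 → death, X_6=4
t=6: X=4, d=4 → birth, X_7=5
t=7: X=5, d=7 → hold, X_8=5
t=8: X=5, d=6 → death, X_9=4
t=9: X=4, d=3 → birth, X_10=5
t=10: X=5, d=4 → birth, X_11=6
t=11: X=6, d=8 → hold, X_12=6
t=12: X=6, d=1 → birth, X_13=7
t=13: X=7, d=8 → hold, X_14=7


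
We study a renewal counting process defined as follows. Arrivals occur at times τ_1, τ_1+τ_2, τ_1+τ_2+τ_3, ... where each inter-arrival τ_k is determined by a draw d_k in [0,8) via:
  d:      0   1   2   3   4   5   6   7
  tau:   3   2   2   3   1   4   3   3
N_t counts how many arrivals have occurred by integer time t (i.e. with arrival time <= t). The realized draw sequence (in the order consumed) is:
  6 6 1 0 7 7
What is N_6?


draw d_1=6: τ_1=3, arrival time A_1=3
draw d_2=6: τ_2=3, arrival time A_2=6
draw d_3=1: τ_3=2, arrival time A_3=8
draw d_4=0: τ_4=3, arrival time A_4=11
draw d_5=7: τ_5=3, arrival time A_5=14
draw d_6=7: τ_6=3, arrival time A_6=17
N_t over t=0..6: 0:0 1:0 2:0 3:1 4:1 5:1 6:2

2


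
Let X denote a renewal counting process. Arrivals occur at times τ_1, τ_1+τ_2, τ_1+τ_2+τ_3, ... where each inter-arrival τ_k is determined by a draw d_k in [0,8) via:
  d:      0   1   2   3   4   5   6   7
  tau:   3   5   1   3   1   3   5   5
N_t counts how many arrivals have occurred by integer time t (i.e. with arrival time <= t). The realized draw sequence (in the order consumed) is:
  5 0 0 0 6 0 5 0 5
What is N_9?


draw d_1=5: τ_1=3, arrival time A_1=3
draw d_2=0: τ_2=3, arrival time A_2=6
draw d_3=0: τ_3=3, arrival time A_3=9
draw d_4=0: τ_4=3, arrival time A_4=12
draw d_5=6: τ_5=5, arrival time A_5=17
draw d_6=0: τ_6=3, arrival time A_6=20
draw d_7=5: τ_7=3, arrival time A_7=23
draw d_8=0: τ_8=3, arrival time A_8=26
draw d_9=5: τ_9=3, arrival time A_9=29
N_t over t=0..9: 0:0 1:0 2:0 3:1 4:1 5:1 6:2 7:2 8:2 9:3

3


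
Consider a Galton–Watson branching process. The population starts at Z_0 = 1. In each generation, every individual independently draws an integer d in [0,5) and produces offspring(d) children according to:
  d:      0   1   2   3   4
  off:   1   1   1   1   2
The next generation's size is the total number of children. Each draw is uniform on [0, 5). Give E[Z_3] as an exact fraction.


216/125

Outcome values over d=0..4: [1, 1, 1, 1, 2]
Σy = 6, Σy² = 8, M = 5
μ = 6/5 = 6/5,  σ² = 8/5 − (6/5)² = 4/25
E[Z_0] = 1
E[Z_1] = 6/5·E[Z_0] = 6/5
E[Z_2] = 6/5·E[Z_1] = 36/25
E[Z_3] = 6/5·E[Z_2] = 216/125


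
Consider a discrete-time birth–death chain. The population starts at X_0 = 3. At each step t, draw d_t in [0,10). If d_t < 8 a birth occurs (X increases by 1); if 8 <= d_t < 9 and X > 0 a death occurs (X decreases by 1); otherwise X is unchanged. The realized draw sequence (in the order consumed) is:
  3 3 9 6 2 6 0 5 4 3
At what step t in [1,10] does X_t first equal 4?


t=0: X=3, d=3 → birth, X_1=4
t=1: X=4, d=3 → birth, X_2=5
t=2: X=5, d=9 → hold, X_3=5
t=3: X=5, d=6 → birth, X_4=6
t=4: X=6, d=2 → birth, X_5=7
t=5: X=7, d=6 → birth, X_6=8
t=6: X=8, d=0 → birth, X_7=9
t=7: X=9, d=5 → birth, X_8=10
t=8: X=10, d=4 → birth, X_9=11
t=9: X=11, d=3 → birth, X_10=12

1


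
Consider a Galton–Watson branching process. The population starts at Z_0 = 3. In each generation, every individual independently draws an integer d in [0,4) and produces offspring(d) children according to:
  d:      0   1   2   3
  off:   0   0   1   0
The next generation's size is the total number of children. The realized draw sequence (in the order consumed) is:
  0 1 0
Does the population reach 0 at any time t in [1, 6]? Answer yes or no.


yes

gen 0: Z_0=3, draws=[0, 1, 0], offspring=[0, 0, 0], Z_1=0
gen 1: Z_1=0, draws=[], offspring=[], Z_2=0
gen 2: Z_2=0, draws=[], offspring=[], Z_3=0
gen 3: Z_3=0, draws=[], offspring=[], Z_4=0
gen 4: Z_4=0, draws=[], offspring=[], Z_5=0
gen 5: Z_5=0, draws=[], offspring=[], Z_6=0


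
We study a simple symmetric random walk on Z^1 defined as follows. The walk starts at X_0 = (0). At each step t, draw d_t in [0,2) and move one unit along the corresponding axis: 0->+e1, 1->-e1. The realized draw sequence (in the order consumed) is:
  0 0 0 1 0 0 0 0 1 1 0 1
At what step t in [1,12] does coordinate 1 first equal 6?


8

t=0: X=(0), d=0 → +e1, X_1=(1)
t=1: X=(1), d=0 → +e1, X_2=(2)
t=2: X=(2), d=0 → +e1, X_3=(3)
t=3: X=(3), d=1 → -e1, X_4=(2)
t=4: X=(2), d=0 → +e1, X_5=(3)
t=5: X=(3), d=0 → +e1, X_6=(4)
t=6: X=(4), d=0 → +e1, X_7=(5)
t=7: X=(5), d=0 → +e1, X_8=(6)
t=8: X=(6), d=1 → -e1, X_9=(5)
t=9: X=(5), d=1 → -e1, X_10=(4)
t=10: X=(4), d=0 → +e1, X_11=(5)
t=11: X=(5), d=1 → -e1, X_12=(4)


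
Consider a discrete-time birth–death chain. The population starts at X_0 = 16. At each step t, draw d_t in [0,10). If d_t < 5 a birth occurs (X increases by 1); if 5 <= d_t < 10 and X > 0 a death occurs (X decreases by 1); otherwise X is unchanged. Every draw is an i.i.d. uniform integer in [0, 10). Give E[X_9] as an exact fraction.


16

X can drop by at most 1 per step and X_0 = 16 > T = 9, so X_t >= 16 − t >= 7 > 0 for every t <= 9: the floor at 0 (the 'and X > 0' condition) never binds. Hence X_9 = X_0 + Σ_{t<9} Y_t with i.i.d. increments Y_t = y(d_t) ∈ {+1, −1, 0}.
Outcome values over d=0..9: [1, 1, 1, 1, 1, -1, -1, -1, -1, -1]
Σy = 0, Σy² = 10, M = 10
μ = 0/10 = 0,  σ² = 10/10 − (0)² = 1
E[X_9] = 16 + 9·(0) = 16


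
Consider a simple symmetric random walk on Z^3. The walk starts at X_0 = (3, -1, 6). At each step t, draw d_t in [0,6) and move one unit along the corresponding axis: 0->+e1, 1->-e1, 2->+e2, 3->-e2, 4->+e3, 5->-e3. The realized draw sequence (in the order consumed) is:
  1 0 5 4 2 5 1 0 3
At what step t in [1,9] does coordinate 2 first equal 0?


t=0: X=(3, -1, 6), d=1 → -e1, X_1=(2, -1, 6)
t=1: X=(2, -1, 6), d=0 → +e1, X_2=(3, -1, 6)
t=2: X=(3, -1, 6), d=5 → -e3, X_3=(3, -1, 5)
t=3: X=(3, -1, 5), d=4 → +e3, X_4=(3, -1, 6)
t=4: X=(3, -1, 6), d=2 → +e2, X_5=(3, 0, 6)
t=5: X=(3, 0, 6), d=5 → -e3, X_6=(3, 0, 5)
t=6: X=(3, 0, 5), d=1 → -e1, X_7=(2, 0, 5)
t=7: X=(2, 0, 5), d=0 → +e1, X_8=(3, 0, 5)
t=8: X=(3, 0, 5), d=3 → -e2, X_9=(3, -1, 5)

5


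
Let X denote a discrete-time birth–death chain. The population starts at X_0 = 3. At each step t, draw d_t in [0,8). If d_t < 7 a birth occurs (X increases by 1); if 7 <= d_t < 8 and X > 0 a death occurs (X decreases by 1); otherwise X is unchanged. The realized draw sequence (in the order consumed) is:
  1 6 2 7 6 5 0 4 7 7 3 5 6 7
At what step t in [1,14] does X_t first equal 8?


t=0: X=3, d=1 → birth, X_1=4
t=1: X=4, d=6 → birth, X_2=5
t=2: X=5, d=2 → birth, X_3=6
t=3: X=6, d=7 → death, X_4=5
t=4: X=5, d=6 → birth, X_5=6
t=5: X=6, d=5 → birth, X_6=7
t=6: X=7, d=0 → birth, X_7=8
t=7: X=8, d=4 → birth, X_8=9
t=8: X=9, d=7 → death, X_9=8
t=9: X=8, d=7 → death, X_10=7
t=10: X=7, d=3 → birth, X_11=8
t=11: X=8, d=5 → birth, X_12=9
t=12: X=9, d=6 → birth, X_13=10
t=13: X=10, d=7 → death, X_14=9

7


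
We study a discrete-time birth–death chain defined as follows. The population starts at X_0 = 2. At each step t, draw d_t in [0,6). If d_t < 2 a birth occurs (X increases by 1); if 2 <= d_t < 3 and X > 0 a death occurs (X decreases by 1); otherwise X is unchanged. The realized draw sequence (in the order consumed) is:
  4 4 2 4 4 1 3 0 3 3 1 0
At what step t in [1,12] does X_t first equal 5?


12

t=0: X=2, d=4 → hold, X_1=2
t=1: X=2, d=4 → hold, X_2=2
t=2: X=2, d=2 → death, X_3=1
t=3: X=1, d=4 → hold, X_4=1
t=4: X=1, d=4 → hold, X_5=1
t=5: X=1, d=1 → birth, X_6=2
t=6: X=2, d=3 → hold, X_7=2
t=7: X=2, d=0 → birth, X_8=3
t=8: X=3, d=3 → hold, X_9=3
t=9: X=3, d=3 → hold, X_10=3
t=10: X=3, d=1 → birth, X_11=4
t=11: X=4, d=0 → birth, X_12=5


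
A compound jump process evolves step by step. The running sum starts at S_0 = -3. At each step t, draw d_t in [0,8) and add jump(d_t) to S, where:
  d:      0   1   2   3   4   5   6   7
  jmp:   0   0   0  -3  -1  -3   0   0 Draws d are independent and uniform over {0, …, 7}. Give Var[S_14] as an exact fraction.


721/32

Outcome values over d=0..7: [0, 0, 0, -3, -1, -3, 0, 0]
Σy = -7, Σy² = 19, M = 8
μ = -7/8 = -7/8,  σ² = 19/8 − (-7/8)² = 103/64
Independent increments: Var[S_14] = 14·σ² = 14·(103/64) = 721/32


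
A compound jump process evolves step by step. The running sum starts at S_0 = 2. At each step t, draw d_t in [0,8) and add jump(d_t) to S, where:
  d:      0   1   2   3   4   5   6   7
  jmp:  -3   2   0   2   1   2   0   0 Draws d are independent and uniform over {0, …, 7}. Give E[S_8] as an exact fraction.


Outcome values over d=0..7: [-3, 2, 0, 2, 1, 2, 0, 0]
Σy = 4, Σy² = 22, M = 8
μ = 4/8 = 1/2,  σ² = 22/8 − (1/2)² = 5/2
E[S_8] = 2 + 8·(1/2) = 6

6


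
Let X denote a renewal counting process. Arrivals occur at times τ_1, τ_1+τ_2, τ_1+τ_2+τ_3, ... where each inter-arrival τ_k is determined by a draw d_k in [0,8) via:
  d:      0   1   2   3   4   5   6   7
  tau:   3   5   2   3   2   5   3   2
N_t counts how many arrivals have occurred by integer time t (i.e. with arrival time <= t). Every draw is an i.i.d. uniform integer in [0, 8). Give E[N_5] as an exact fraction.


91/64

Inter-arrival values over d=0..7: [3, 5, 2, 3, 2, 5, 3, 2]
Each d has probability 1/8, so the pmf of τ is: f(2) = 3/8, f(3) = 3/8, f(5) = 1/4
Renewal equation for m(n) = E[N_n]: condition on τ_1 = k (if k <= n, one arrival plus a fresh copy on the remaining n−k steps): m(n) = F(n) + Σ_{k<=n} f(k)·m(n−k), where F(n) = P(τ <= n) and m(0) = 0
m(1) = F(1) = 0
m(2) = F(2) = 3/8
m(3) = F(3) = 3/4
m(4) = F(4) + f(2)·m(2) = 3/4 + 3/8·3/8 = 57/64
m(5) = F(5) + f(2)·m(3) + f(3)·m(2) = 1 + 3/8·3/4 + 3/8·3/8 = 91/64
E[N_5] = m(5) = 91/64


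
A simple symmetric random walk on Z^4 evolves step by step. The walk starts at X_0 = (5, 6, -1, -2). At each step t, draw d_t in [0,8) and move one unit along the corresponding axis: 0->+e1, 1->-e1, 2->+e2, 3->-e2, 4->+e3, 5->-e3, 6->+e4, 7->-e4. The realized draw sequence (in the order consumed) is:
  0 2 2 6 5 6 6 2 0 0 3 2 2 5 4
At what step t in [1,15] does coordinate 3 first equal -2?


5

t=0: X=(5, 6, -1, -2), d=0 → +e1, X_1=(6, 6, -1, -2)
t=1: X=(6, 6, -1, -2), d=2 → +e2, X_2=(6, 7, -1, -2)
t=2: X=(6, 7, -1, -2), d=2 → +e2, X_3=(6, 8, -1, -2)
t=3: X=(6, 8, -1, -2), d=6 → +e4, X_4=(6, 8, -1, -1)
t=4: X=(6, 8, -1, -1), d=5 → -e3, X_5=(6, 8, -2, -1)
t=5: X=(6, 8, -2, -1), d=6 → +e4, X_6=(6, 8, -2, 0)
t=6: X=(6, 8, -2, 0), d=6 → +e4, X_7=(6, 8, -2, 1)
t=7: X=(6, 8, -2, 1), d=2 → +e2, X_8=(6, 9, -2, 1)
t=8: X=(6, 9, -2, 1), d=0 → +e1, X_9=(7, 9, -2, 1)
t=9: X=(7, 9, -2, 1), d=0 → +e1, X_10=(8, 9, -2, 1)
t=10: X=(8, 9, -2, 1), d=3 → -e2, X_11=(8, 8, -2, 1)
t=11: X=(8, 8, -2, 1), d=2 → +e2, X_12=(8, 9, -2, 1)
t=12: X=(8, 9, -2, 1), d=2 → +e2, X_13=(8, 10, -2, 1)
t=13: X=(8, 10, -2, 1), d=5 → -e3, X_14=(8, 10, -3, 1)
t=14: X=(8, 10, -3, 1), d=4 → +e3, X_15=(8, 10, -2, 1)


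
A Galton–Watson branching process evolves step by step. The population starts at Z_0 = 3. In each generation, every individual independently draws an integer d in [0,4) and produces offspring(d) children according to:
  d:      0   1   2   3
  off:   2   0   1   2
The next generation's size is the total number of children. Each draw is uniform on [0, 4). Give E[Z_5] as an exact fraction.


Outcome values over d=0..3: [2, 0, 1, 2]
Σy = 5, Σy² = 9, M = 4
μ = 5/4 = 5/4,  σ² = 9/4 − (5/4)² = 11/16
E[Z_0] = 3
E[Z_1] = 5/4·E[Z_0] = 15/4
E[Z_2] = 5/4·E[Z_1] = 75/16
E[Z_3] = 5/4·E[Z_2] = 375/64
E[Z_4] = 5/4·E[Z_3] = 1875/256
E[Z_5] = 5/4·E[Z_4] = 9375/1024

9375/1024


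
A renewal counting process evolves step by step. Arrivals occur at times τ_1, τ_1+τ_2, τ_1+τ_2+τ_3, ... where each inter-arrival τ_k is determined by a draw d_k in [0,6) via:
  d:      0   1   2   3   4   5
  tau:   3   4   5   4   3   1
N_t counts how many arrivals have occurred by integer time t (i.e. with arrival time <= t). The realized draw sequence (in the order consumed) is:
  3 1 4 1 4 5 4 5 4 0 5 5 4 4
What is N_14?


3

draw d_1=3: τ_1=4, arrival time A_1=4
draw d_2=1: τ_2=4, arrival time A_2=8
draw d_3=4: τ_3=3, arrival time A_3=11
draw d_4=1: τ_4=4, arrival time A_4=15
draw d_5=4: τ_5=3, arrival time A_5=18
draw d_6=5: τ_6=1, arrival time A_6=19
draw d_7=4: τ_7=3, arrival time A_7=22
draw d_8=5: τ_8=1, arrival time A_8=23
draw d_9=4: τ_9=3, arrival time A_9=26
draw d_10=0: τ_10=3, arrival time A_10=29
draw d_11=5: τ_11=1, arrival time A_11=30
draw d_12=5: τ_12=1, arrival time A_12=31
draw d_13=4: τ_13=3, arrival time A_13=34
draw d_14=4: τ_14=3, arrival time A_14=37
N_t over t=0..14: 0:0 1:0 2:0 3:0 4:1 5:1 6:1 7:1 8:2 9:2 10:2 11:3 12:3 13:3 14:3


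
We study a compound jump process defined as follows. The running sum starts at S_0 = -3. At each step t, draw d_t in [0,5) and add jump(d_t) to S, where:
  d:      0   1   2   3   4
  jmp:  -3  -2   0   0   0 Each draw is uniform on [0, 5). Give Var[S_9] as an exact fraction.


Outcome values over d=0..4: [-3, -2, 0, 0, 0]
Σy = -5, Σy² = 13, M = 5
μ = -5/5 = -1,  σ² = 13/5 − (-1)² = 8/5
Independent increments: Var[S_9] = 9·σ² = 9·(8/5) = 72/5

72/5


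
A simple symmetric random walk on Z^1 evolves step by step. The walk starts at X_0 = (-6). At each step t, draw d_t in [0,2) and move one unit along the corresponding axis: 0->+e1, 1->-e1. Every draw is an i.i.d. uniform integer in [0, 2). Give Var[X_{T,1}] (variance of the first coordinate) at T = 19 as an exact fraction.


Outcome values over d=0..1: [1, -1]
Σy = 0, Σy² = 2, M = 2
μ = 0/2 = 0,  σ² = 2/2 − (0)² = 1
Independent increments: Var[X_19] = 19·σ² = 19·(1) = 19

19


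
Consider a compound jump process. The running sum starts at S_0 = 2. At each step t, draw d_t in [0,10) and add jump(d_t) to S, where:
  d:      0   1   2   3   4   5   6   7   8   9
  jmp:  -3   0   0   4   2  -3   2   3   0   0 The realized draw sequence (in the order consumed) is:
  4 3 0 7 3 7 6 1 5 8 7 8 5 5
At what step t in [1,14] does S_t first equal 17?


7

t=0: S=2, d=4, jump=2, S_1=4
t=1: S=4, d=3, jump=4, S_2=8
t=2: S=8, d=0, jump=-3, S_3=5
t=3: S=5, d=7, jump=3, S_4=8
t=4: S=8, d=3, jump=4, S_5=12
t=5: S=12, d=7, jump=3, S_6=15
t=6: S=15, d=6, jump=2, S_7=17
t=7: S=17, d=1, jump=0, S_8=17
t=8: S=17, d=5, jump=-3, S_9=14
t=9: S=14, d=8, jump=0, S_10=14
t=10: S=14, d=7, jump=3, S_11=17
t=11: S=17, d=8, jump=0, S_12=17
t=12: S=17, d=5, jump=-3, S_13=14
t=13: S=14, d=5, jump=-3, S_14=11


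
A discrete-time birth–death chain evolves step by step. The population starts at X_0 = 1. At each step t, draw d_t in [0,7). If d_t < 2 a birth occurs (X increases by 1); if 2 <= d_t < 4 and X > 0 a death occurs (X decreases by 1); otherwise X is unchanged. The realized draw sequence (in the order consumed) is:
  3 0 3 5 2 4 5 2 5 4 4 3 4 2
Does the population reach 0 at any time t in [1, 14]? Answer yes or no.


yes

t=0: X=1, d=3 → death, X_1=0
t=1: X=0, d=0 → birth, X_2=1
t=2: X=1, d=3 → death, X_3=0
t=3: X=0, d=5 → hold, X_4=0
t=4: X=0, d=2 → hold, X_5=0
t=5: X=0, d=4 → hold, X_6=0
t=6: X=0, d=5 → hold, X_7=0
t=7: X=0, d=2 → hold, X_8=0
t=8: X=0, d=5 → hold, X_9=0
t=9: X=0, d=4 → hold, X_10=0
t=10: X=0, d=4 → hold, X_11=0
t=11: X=0, d=3 → hold, X_12=0
t=12: X=0, d=4 → hold, X_13=0
t=13: X=0, d=2 → hold, X_14=0


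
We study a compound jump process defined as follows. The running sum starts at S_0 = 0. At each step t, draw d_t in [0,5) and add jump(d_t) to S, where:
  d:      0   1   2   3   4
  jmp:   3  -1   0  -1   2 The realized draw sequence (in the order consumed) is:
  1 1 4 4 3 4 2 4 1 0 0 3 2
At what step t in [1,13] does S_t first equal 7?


t=0: S=0, d=1, jump=-1, S_1=-1
t=1: S=-1, d=1, jump=-1, S_2=-2
t=2: S=-2, d=4, jump=2, S_3=0
t=3: S=0, d=4, jump=2, S_4=2
t=4: S=2, d=3, jump=-1, S_5=1
t=5: S=1, d=4, jump=2, S_6=3
t=6: S=3, d=2, jump=0, S_7=3
t=7: S=3, d=4, jump=2, S_8=5
t=8: S=5, d=1, jump=-1, S_9=4
t=9: S=4, d=0, jump=3, S_10=7
t=10: S=7, d=0, jump=3, S_11=10
t=11: S=10, d=3, jump=-1, S_12=9
t=12: S=9, d=2, jump=0, S_13=9

10


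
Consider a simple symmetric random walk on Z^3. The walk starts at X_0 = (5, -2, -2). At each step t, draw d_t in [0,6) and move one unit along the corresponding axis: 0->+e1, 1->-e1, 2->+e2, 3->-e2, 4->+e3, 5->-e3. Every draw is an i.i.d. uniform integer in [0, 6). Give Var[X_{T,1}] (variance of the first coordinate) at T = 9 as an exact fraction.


3

Outcome values over d=0..5: [1, -1, 0, 0, 0, 0]
Σy = 0, Σy² = 2, M = 6
μ = 0/6 = 0,  σ² = 2/6 − (0)² = 1/3
Independent increments: Var[X_9] = 9·σ² = 9·(1/3) = 3


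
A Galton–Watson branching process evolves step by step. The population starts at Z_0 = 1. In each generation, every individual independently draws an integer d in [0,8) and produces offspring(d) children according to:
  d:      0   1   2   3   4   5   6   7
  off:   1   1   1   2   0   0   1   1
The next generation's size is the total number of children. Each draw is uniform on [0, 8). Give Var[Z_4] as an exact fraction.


13371855/16777216

Outcome values over d=0..7: [1, 1, 1, 2, 0, 0, 1, 1]
Σy = 7, Σy² = 9, M = 8
μ = 7/8 = 7/8,  σ² = 9/8 − (7/8)² = 23/64
V_0 = 0, E_0 = 1
V_1 = 23/64·E_0 + (7/8)²·V_0 = 23/64;  E_1 = 7/8
V_2 = 23/64·E_1 + (7/8)²·V_1 = 2415/4096;  E_2 = 49/64
V_3 = 23/64·E_2 + (7/8)²·V_2 = 190463/262144;  E_3 = 343/512
V_4 = 23/64·E_3 + (7/8)²·V_3 = 13371855/16777216;  E_4 = 2401/4096


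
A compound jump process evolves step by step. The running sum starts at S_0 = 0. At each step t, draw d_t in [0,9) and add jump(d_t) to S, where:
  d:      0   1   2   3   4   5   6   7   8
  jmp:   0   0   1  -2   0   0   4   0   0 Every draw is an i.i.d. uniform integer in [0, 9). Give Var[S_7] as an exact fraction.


140/9

Outcome values over d=0..8: [0, 0, 1, -2, 0, 0, 4, 0, 0]
Σy = 3, Σy² = 21, M = 9
μ = 3/9 = 1/3,  σ² = 21/9 − (1/3)² = 20/9
Independent increments: Var[S_7] = 7·σ² = 7·(20/9) = 140/9


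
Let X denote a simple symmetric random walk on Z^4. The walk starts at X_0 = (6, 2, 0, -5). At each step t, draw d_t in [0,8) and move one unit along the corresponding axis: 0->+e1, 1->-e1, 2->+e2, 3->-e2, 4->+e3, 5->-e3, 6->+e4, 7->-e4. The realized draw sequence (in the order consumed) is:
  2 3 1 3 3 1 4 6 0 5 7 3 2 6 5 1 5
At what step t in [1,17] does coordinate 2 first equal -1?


t=0: X=(6, 2, 0, -5), d=2 → +e2, X_1=(6, 3, 0, -5)
t=1: X=(6, 3, 0, -5), d=3 → -e2, X_2=(6, 2, 0, -5)
t=2: X=(6, 2, 0, -5), d=1 → -e1, X_3=(5, 2, 0, -5)
t=3: X=(5, 2, 0, -5), d=3 → -e2, X_4=(5, 1, 0, -5)
t=4: X=(5, 1, 0, -5), d=3 → -e2, X_5=(5, 0, 0, -5)
t=5: X=(5, 0, 0, -5), d=1 → -e1, X_6=(4, 0, 0, -5)
t=6: X=(4, 0, 0, -5), d=4 → +e3, X_7=(4, 0, 1, -5)
t=7: X=(4, 0, 1, -5), d=6 → +e4, X_8=(4, 0, 1, -4)
t=8: X=(4, 0, 1, -4), d=0 → +e1, X_9=(5, 0, 1, -4)
t=9: X=(5, 0, 1, -4), d=5 → -e3, X_10=(5, 0, 0, -4)
t=10: X=(5, 0, 0, -4), d=7 → -e4, X_11=(5, 0, 0, -5)
t=11: X=(5, 0, 0, -5), d=3 → -e2, X_12=(5, -1, 0, -5)
t=12: X=(5, -1, 0, -5), d=2 → +e2, X_13=(5, 0, 0, -5)
t=13: X=(5, 0, 0, -5), d=6 → +e4, X_14=(5, 0, 0, -4)
t=14: X=(5, 0, 0, -4), d=5 → -e3, X_15=(5, 0, -1, -4)
t=15: X=(5, 0, -1, -4), d=1 → -e1, X_16=(4, 0, -1, -4)
t=16: X=(4, 0, -1, -4), d=5 → -e3, X_17=(4, 0, -2, -4)

12


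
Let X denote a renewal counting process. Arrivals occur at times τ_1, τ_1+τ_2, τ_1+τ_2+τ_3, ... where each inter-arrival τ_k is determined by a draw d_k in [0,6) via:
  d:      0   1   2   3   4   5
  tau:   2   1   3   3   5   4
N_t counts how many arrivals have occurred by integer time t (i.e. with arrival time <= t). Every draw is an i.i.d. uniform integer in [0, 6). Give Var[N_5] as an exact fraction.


23241431/60466176

Inter-arrival values over d=0..5: [2, 1, 3, 3, 5, 4]
Each d has probability 1/6, so the pmf of τ is: f(1) = 1/6, f(2) = 1/6, f(3) = 1/3, f(4) = 1/6, f(5) = 1/6
Let p_n(j) = P(N_n = j), with p_0 = [1]. Condition on τ_1: p_n(0) = P(τ > n), and for j >= 1, p_n(j) = Σ_{k<=n} f(k)·p_{n−k}(j−1)
p_1 = [5/6, 1/6]  (j = 0..1)
p_2 = [2/3, 11/36, 1/36]  (j = 0..2)
p_3 = [1/3, 7/12, 17/216, 1/216]  (j = 0..3)
p_4 = [1/6, 11/18, 11/54, 23/1296, 1/1296]  (j = 0..4)
p_5 = [0, 11/18, 71/216, 73/1296, 29/7776, 1/7776]  (j = 0..5)
E[N_5] = Σ j·p_5(j) = 11299/7776;  E[N_5²] = Σ j²·p_5(j) = 6469/2592
Var[N_5] = 6469/2592 − (11299/7776)² = 23241431/60466176


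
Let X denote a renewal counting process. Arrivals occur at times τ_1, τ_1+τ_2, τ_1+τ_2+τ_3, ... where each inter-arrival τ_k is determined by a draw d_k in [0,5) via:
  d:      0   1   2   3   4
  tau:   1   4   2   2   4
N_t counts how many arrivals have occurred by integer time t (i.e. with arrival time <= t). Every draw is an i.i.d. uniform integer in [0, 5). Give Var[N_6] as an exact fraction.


140313714/244140625

Inter-arrival values over d=0..4: [1, 4, 2, 2, 4]
Each d has probability 1/5, so the pmf of τ is: f(1) = 1/5, f(2) = 2/5, f(4) = 2/5
Let p_n(j) = P(N_n = j), with p_0 = [1]. Condition on τ_1: p_n(0) = P(τ > n), and for j >= 1, p_n(j) = Σ_{k<=n} f(k)·p_{n−k}(j−1)
p_1 = [4/5, 1/5]  (j = 0..1)
p_2 = [2/5, 14/25, 1/25]  (j = 0..2)
p_3 = [2/5, 2/5, 24/125, 1/125]  (j = 0..3)
p_4 = [0, 16/25, 38/125, 34/625, 1/625]  (j = 0..4)
p_5 = [0, 12/25, 46/125, 86/625, 44/3125, 1/3125]  (j = 0..5)
p_6 = [0, 4/25, 72/125, 132/625, 154/3125, 54/15625, 1/15625]  (j = 0..6)
E[N_6] = Σ j·p_6(j) = 33756/15625;  E[N_6²] = Σ j²·p_6(j) = 81906/15625
Var[N_6] = 81906/15625 − (33756/15625)² = 140313714/244140625


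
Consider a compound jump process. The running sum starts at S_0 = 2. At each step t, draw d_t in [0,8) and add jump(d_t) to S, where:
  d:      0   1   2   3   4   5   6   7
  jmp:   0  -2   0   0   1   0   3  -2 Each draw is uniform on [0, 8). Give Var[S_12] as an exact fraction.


27

Outcome values over d=0..7: [0, -2, 0, 0, 1, 0, 3, -2]
Σy = 0, Σy² = 18, M = 8
μ = 0/8 = 0,  σ² = 18/8 − (0)² = 9/4
Independent increments: Var[S_12] = 12·σ² = 12·(9/4) = 27


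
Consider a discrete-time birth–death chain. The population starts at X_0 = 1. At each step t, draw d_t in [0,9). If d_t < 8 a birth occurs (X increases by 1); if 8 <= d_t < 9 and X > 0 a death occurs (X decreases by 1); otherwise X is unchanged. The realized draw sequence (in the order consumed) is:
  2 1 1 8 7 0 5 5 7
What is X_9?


8

t=0: X=1, d=2 → birth, X_1=2
t=1: X=2, d=1 → birth, X_2=3
t=2: X=3, d=1 → birth, X_3=4
t=3: X=4, d=8 → death, X_4=3
t=4: X=3, d=7 → birth, X_5=4
t=5: X=4, d=0 → birth, X_6=5
t=6: X=5, d=5 → birth, X_7=6
t=7: X=6, d=5 → birth, X_8=7
t=8: X=7, d=7 → birth, X_9=8


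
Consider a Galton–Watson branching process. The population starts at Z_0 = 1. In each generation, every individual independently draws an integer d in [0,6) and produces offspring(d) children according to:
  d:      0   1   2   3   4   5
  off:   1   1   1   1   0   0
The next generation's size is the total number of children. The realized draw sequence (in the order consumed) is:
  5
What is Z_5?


gen 0: Z_0=1, draws=[5], offspring=[0], Z_1=0
gen 1: Z_1=0, draws=[], offspring=[], Z_2=0
gen 2: Z_2=0, draws=[], offspring=[], Z_3=0
gen 3: Z_3=0, draws=[], offspring=[], Z_4=0
gen 4: Z_4=0, draws=[], offspring=[], Z_5=0

0


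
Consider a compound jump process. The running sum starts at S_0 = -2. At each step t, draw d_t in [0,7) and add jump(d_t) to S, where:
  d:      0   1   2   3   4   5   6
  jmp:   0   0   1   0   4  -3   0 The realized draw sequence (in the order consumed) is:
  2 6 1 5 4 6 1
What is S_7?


t=0: S=-2, d=2, jump=1, S_1=-1
t=1: S=-1, d=6, jump=0, S_2=-1
t=2: S=-1, d=1, jump=0, S_3=-1
t=3: S=-1, d=5, jump=-3, S_4=-4
t=4: S=-4, d=4, jump=4, S_5=0
t=5: S=0, d=6, jump=0, S_6=0
t=6: S=0, d=1, jump=0, S_7=0

0


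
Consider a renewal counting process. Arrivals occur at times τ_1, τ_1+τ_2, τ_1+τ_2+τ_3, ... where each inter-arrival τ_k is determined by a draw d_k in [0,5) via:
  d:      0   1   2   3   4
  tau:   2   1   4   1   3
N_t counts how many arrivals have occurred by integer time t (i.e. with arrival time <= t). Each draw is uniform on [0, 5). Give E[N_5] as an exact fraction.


Inter-arrival values over d=0..4: [2, 1, 4, 1, 3]
Each d has probability 1/5, so the pmf of τ is: f(1) = 2/5, f(2) = 1/5, f(3) = 1/5, f(4) = 1/5
Renewal equation for m(n) = E[N_n]: condition on τ_1 = k (if k <= n, one arrival plus a fresh copy on the remaining n−k steps): m(n) = F(n) + Σ_{k<=n} f(k)·m(n−k), where F(n) = P(τ <= n) and m(0) = 0
m(1) = F(1) = 2/5
m(2) = F(2) + f(1)·m(1) = 3/5 + 2/5·2/5 = 19/25
m(3) = F(3) + f(1)·m(2) + f(2)·m(1) = 4/5 + 2/5·19/25 + 1/5·2/5 = 148/125
m(4) = F(4) + f(1)·m(3) + f(2)·m(2) + f(3)·m(1) = 1 + 2/5·148/125 + 1/5·19/25 + 1/5·2/5 = 1066/625
m(5) = F(5) + f(1)·m(4) + f(2)·m(3) + f(3)·m(2) + f(4)·m(1) = 1 + 2/5·1066/625 + 1/5·148/125 + 1/5·19/25 + 1/5·2/5 = 6722/3125
E[N_5] = m(5) = 6722/3125

6722/3125


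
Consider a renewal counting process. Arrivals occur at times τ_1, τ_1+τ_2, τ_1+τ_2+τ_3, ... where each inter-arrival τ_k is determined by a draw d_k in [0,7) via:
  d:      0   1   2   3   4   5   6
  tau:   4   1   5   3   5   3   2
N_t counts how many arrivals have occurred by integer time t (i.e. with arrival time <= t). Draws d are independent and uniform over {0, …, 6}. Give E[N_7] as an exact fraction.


Inter-arrival values over d=0..6: [4, 1, 5, 3, 5, 3, 2]
Each d has probability 1/7, so the pmf of τ is: f(1) = 1/7, f(2) = 1/7, f(3) = 2/7, f(4) = 1/7, f(5) = 2/7
Renewal equation for m(n) = E[N_n]: condition on τ_1 = k (if k <= n, one arrival plus a fresh copy on the remaining n−k steps): m(n) = F(n) + Σ_{k<=n} f(k)·m(n−k), where F(n) = P(τ <= n) and m(0) = 0
m(1) = F(1) = 1/7
m(2) = F(2) + f(1)·m(1) = 2/7 + 1/7·1/7 = 15/49
m(3) = F(3) + f(1)·m(2) + f(2)·m(1) = 4/7 + 1/7·15/49 + 1/7·1/7 = 218/343
m(4) = F(4) + f(1)·m(3) + f(2)·m(2) + f(3)·m(1) = 5/7 + 1/7·218/343 + 1/7·15/49 + 2/7·1/7 = 2136/2401
m(5) = F(5) + f(1)·m(4) + f(2)·m(3) + f(3)·m(2) + f(4)·m(1) = 1 + 1/7·2136/2401 + 1/7·218/343 + 2/7·15/49 + 1/7·1/7 = 22282/16807
m(6) = F(6) + f(1)·m(5) + f(2)·m(4) + f(3)·m(3) + f(4)·m(2) + f(5)·m(1) = 1 + 1/7·22282/16807 + 1/7·2136/2401 + 2/7·218/343 + 1/7·15/49 + 2/7·1/7 = 186194/117649
m(7) = F(7) + f(1)·m(6) + f(2)·m(5) + f(3)·m(4) + f(4)·m(3) + f(5)·m(2) = 1 + 1/7·186194/117649 + 1/7·22282/16807 + 2/7·2136/2401 + 1/7·218/343 + 2/7·15/49 = 1521843/823543
E[N_7] = m(7) = 1521843/823543

1521843/823543


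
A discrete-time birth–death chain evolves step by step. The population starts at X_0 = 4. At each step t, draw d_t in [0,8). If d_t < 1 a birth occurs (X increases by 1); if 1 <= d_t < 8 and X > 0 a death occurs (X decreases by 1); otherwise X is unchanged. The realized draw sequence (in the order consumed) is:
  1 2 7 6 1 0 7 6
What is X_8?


t=0: X=4, d=1 → death, X_1=3
t=1: X=3, d=2 → death, X_2=2
t=2: X=2, d=7 → death, X_3=1
t=3: X=1, d=6 → death, X_4=0
t=4: X=0, d=1 → hold, X_5=0
t=5: X=0, d=0 → birth, X_6=1
t=6: X=1, d=7 → death, X_7=0
t=7: X=0, d=6 → hold, X_8=0

0


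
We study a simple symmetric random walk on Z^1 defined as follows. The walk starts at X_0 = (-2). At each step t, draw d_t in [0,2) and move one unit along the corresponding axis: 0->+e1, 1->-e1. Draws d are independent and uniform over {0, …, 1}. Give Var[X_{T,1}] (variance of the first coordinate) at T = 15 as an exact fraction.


Outcome values over d=0..1: [1, -1]
Σy = 0, Σy² = 2, M = 2
μ = 0/2 = 0,  σ² = 2/2 − (0)² = 1
Independent increments: Var[X_15] = 15·σ² = 15·(1) = 15

15


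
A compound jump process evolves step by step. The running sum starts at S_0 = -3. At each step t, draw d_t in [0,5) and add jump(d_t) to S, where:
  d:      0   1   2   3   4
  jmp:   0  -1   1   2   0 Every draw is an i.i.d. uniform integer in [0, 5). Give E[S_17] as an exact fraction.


19/5

Outcome values over d=0..4: [0, -1, 1, 2, 0]
Σy = 2, Σy² = 6, M = 5
μ = 2/5 = 2/5,  σ² = 6/5 − (2/5)² = 26/25
E[S_17] = -3 + 17·(2/5) = 19/5


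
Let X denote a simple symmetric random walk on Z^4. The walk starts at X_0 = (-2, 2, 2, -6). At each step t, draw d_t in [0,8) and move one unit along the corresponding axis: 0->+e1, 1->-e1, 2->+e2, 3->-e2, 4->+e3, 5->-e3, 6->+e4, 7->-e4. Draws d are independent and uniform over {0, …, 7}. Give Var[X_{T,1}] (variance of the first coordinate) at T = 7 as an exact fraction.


7/4

Outcome values over d=0..7: [1, -1, 0, 0, 0, 0, 0, 0]
Σy = 0, Σy² = 2, M = 8
μ = 0/8 = 0,  σ² = 2/8 − (0)² = 1/4
Independent increments: Var[X_7] = 7·σ² = 7·(1/4) = 7/4


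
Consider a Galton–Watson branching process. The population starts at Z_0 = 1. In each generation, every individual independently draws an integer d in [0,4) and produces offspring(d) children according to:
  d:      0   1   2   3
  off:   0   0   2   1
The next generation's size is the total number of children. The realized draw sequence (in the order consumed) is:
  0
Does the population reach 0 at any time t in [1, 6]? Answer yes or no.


gen 0: Z_0=1, draws=[0], offspring=[0], Z_1=0
gen 1: Z_1=0, draws=[], offspring=[], Z_2=0
gen 2: Z_2=0, draws=[], offspring=[], Z_3=0
gen 3: Z_3=0, draws=[], offspring=[], Z_4=0
gen 4: Z_4=0, draws=[], offspring=[], Z_5=0
gen 5: Z_5=0, draws=[], offspring=[], Z_6=0

yes
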